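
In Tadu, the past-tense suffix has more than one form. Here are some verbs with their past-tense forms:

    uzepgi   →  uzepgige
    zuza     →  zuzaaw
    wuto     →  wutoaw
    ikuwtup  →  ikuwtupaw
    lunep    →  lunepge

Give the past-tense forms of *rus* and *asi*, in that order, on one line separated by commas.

rusaw, asige

The alternation tracks the last vowel of the stem — -ge when the last vowel of the stem is a front vowel (*uzepgi*, *lunep*); -aw when the last vowel of the stem is a back vowel (*zuza*, *wuto*, *ikuwtup*).
The last vowel of *rus* is /u/, which is a back vowel, so the suffix is -aw, giving *rusaw*.
*asi*: last vowel = /i/, a front vowel → -ge → *asige*.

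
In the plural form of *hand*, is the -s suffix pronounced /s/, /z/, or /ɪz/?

The stem *hand* ends in a voiced non-sibilant sound.
The plural suffix surfaces as /ɪz/ after sibilants, /s/ after other voiceless consonants, and /z/ after other voiced sounds.
So the plural -s on *hand* is pronounced /z/.

/z/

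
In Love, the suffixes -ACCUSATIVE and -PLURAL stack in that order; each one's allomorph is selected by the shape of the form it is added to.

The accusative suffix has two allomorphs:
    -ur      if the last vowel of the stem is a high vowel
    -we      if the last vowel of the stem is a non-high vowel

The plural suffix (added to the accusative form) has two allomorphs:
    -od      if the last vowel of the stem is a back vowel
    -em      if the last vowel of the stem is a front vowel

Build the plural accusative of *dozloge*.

*dozloge* — last vowel /e/ (a non-high vowel) → -we → *dozlogewe*.
The accusative form *dozlogewe* — last vowel /e/ (a front vowel) → -em → *dozlogeweem*.

dozlogeweem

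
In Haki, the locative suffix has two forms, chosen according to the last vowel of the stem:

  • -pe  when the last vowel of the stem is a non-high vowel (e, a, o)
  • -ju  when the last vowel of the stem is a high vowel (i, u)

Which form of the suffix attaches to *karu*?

-ju

*karu* — last vowel /u/ (a high vowel) → -ju.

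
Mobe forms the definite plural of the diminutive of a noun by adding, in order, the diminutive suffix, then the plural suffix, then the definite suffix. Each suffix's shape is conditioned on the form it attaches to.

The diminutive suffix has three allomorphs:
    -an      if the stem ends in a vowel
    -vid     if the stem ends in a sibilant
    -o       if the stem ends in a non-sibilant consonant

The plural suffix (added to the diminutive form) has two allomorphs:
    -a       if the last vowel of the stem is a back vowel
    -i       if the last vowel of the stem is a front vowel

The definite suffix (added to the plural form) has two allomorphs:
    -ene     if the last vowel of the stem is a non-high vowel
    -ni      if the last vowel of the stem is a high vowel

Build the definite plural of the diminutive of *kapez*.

The final sound of *kapez* is /z/, which is a sibilant, so the diminutive suffix is -vid, giving *kapezvid*.
The diminutive form *kapezvid* — last vowel /i/ (a front vowel) → -i → *kapezvidi*.
The plural form *kapezvidi* — last vowel /i/ (a high vowel) → -ni → *kapezvidini*.

kapezvidini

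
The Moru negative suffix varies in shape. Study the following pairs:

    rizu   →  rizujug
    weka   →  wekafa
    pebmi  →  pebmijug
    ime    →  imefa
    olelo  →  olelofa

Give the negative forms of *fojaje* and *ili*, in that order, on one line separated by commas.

The suffix is conditioned by the last vowel: -jug when the last vowel of the stem is a high vowel (*rizu*, *pebmi*); -fa when the last vowel of the stem is a non-high vowel (*weka*, *ime*, *olelo*).
*fojaje*: last vowel = /e/, a non-high vowel → -fa → *fojajefa*.
The last vowel of *ili* is /i/, which is a high vowel, so the suffix is -jug, giving *ilijug*.

fojajefa, ilijug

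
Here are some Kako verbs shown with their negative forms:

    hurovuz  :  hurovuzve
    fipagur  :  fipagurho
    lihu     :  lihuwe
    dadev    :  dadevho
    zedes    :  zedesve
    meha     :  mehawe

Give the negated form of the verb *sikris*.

The alternation tracks the final sound of the stem — -ve when the stem ends in a sibilant (*hurovuz*, *zedes*); -ho when the stem ends in a non-sibilant consonant (*fipagur*, *dadev*); -we when the stem ends in a vowel (*lihu*, *meha*).
The final sound of *sikris* is /s/, which is a sibilant, so the suffix is -ve, giving *sikrisve*.

sikrisve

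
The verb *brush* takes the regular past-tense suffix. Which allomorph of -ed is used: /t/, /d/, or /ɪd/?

/t/

The stem *brush* ends in a voiceless consonant other than /t/.
The -ed suffix is realized as /ɪd/ after /t, d/; as /t/ after other voiceless consonants; and as /d/ after other voiced sounds.
So -ed on *brush* is pronounced /t/.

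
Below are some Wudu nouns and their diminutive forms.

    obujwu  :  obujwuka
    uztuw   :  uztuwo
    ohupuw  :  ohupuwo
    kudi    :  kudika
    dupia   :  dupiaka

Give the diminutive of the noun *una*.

unaka

Looking at the final sound of each stem: -o when the stem ends in a consonant (*uztuw*, *ohupuw*); -ka when the stem ends in a vowel (*obujwu*, *kudi*, *dupia*).
The final sound of *una* is /a/, which is a vowel, so the suffix is -ka, giving *unaka*.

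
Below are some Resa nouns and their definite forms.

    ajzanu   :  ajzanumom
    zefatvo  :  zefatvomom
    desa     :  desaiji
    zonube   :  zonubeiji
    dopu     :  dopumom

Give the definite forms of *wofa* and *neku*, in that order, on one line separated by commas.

wofaiji, nekumom

Looking at the last vowel of each stem: -mom when the last vowel of the stem is a rounded vowel (*ajzanu*, *zefatvo*, *dopu*); -iji when the last vowel of the stem is an unrounded vowel (*desa*, *zonube*).
*wofa*: last vowel = /a/, an unrounded vowel → -iji → *wofaiji*.
The last vowel of *neku* is /u/, which is a rounded vowel, so the suffix is -mom, giving *nekumom*.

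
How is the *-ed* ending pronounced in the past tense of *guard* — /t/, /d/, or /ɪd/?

The stem *guard* ends in /t/ or /d/.
The -ed suffix is realized as /ɪd/ after /t, d/; as /t/ after other voiceless consonants; and as /d/ after other voiced sounds.
So -ed on *guard* is pronounced /ɪd/.

/ɪd/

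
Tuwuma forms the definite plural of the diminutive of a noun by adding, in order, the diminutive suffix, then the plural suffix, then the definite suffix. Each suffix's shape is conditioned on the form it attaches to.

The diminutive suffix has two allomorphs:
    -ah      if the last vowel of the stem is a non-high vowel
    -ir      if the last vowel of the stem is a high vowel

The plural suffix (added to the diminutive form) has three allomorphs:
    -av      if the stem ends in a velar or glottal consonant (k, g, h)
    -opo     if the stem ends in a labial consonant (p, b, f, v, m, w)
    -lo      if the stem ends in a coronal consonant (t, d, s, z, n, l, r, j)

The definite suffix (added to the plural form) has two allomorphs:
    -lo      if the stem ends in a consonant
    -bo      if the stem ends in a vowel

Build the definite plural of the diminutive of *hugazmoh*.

hugazmohahavlo

Since the last vowel of *hugazmoh* is /o/ (a non-high vowel), it takes -ah, giving *hugazmohah*.
The diminutive form *hugazmohah*: final consonant = /h/, velar/glottal → -av → *hugazmohahav*.
The plural form *hugazmohahav*: final sound = /v/, a consonant → -lo → *hugazmohahavlo*.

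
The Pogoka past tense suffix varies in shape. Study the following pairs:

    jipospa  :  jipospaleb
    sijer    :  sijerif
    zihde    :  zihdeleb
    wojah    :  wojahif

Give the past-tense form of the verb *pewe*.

The suffix is conditioned by the final sound: -if when the stem ends in a consonant (*sijer*, *wojah*); -leb when the stem ends in a vowel (*jipospa*, *zihde*).
Since the final sound of *pewe* is /e/ (a vowel), it takes -leb, giving *peweleb*.

peweleb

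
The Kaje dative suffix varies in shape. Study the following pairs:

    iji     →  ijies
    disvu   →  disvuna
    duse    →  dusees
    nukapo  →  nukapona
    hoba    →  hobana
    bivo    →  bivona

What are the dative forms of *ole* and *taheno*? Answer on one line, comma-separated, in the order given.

Looking at the last vowel of each stem: -es when the last vowel of the stem is a front vowel (*iji*, *duse*); -na when the last vowel of the stem is a back vowel (*disvu*, *nukapo*, *hoba*, *bivo*).
Since the last vowel of *ole* is /e/ (a front vowel), it takes -es, giving *olees*.
Since the last vowel of *taheno* is /o/ (a back vowel), it takes -na, giving *tahenona*.

olees, tahenona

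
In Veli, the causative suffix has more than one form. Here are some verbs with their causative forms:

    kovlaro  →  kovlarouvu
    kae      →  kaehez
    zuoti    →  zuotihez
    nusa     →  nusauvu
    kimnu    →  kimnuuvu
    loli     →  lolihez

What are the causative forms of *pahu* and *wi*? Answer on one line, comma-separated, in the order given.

The alternation tracks the last vowel of the stem — -hez when the last vowel of the stem is a front vowel (*kae*, *zuoti*, *loli*); -uvu when the last vowel of the stem is a back vowel (*kovlaro*, *nusa*, *kimnu*).
The last vowel of *pahu* is /u/, which is a back vowel, so the suffix is -uvu, giving *pahuuvu*.
Since the last vowel of *wi* is /i/ (a front vowel), it takes -hez, giving *wihez*.

pahuuvu, wihez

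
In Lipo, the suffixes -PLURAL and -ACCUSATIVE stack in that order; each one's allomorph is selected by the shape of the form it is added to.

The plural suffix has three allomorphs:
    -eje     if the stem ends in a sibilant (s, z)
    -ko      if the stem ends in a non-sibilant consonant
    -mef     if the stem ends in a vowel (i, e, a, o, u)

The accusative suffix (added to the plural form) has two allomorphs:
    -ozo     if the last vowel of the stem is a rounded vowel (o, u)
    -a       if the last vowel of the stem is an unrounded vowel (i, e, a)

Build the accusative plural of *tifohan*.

The final sound of *tifohan* is /n/, which is a non-sibilant consonant, so the plural suffix is -ko, giving *tifohanko*.
The plural form *tifohanko*: last vowel = /o/, a rounded vowel → -ozo → *tifohankoozo*.

tifohankoozo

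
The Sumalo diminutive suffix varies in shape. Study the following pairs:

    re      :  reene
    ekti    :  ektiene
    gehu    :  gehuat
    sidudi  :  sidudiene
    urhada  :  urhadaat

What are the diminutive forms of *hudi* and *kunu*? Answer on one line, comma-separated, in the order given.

hudiene, kunuat

Looking at the last vowel of each stem: -ene when the last vowel of the stem is a front vowel (*re*, *ekti*, *sidudi*); -at when the last vowel of the stem is a back vowel (*gehu*, *urhada*).
The last vowel of *hudi* is /i/, which is a front vowel, so the suffix is -ene, giving *hudiene*.
Since the last vowel of *kunu* is /u/ (a back vowel), it takes -at, giving *kunuat*.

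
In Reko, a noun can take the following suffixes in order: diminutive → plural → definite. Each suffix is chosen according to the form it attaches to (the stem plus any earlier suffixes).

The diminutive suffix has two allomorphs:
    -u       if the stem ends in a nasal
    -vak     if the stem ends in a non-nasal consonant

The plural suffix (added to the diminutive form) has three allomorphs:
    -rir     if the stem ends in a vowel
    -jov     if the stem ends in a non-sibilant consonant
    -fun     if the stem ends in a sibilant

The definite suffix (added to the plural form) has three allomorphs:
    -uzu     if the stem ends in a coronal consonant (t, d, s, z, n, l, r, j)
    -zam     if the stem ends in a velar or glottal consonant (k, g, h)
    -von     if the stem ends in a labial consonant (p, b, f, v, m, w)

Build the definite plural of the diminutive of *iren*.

irenuriruzu

*iren*: final consonant = /n/, a nasal → -u → *irenu*.
The diminutive form *irenu*: final sound = /u/, a vowel → -rir → *irenurir*.
The final consonant of the plural form *irenurir* is /r/, which is coronal, so the definite suffix is -uzu, giving *irenuriruzu*.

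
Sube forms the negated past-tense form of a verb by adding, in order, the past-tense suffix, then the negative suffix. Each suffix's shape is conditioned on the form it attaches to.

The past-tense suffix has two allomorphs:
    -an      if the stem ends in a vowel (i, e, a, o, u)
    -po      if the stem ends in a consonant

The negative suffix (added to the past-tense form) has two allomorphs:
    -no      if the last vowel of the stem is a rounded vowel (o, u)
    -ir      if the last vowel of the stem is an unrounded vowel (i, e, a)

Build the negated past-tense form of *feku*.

*feku*: final sound = /u/, a vowel → -an → *fekuan*.
The last vowel of the past-tense form *fekuan* is /a/, which is an unrounded vowel, so the negative suffix is -ir, giving *fekuanir*.

fekuanir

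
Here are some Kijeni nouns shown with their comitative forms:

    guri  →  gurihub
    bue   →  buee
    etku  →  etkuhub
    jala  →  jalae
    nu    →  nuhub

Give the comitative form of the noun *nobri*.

The alternation tracks the last vowel of the stem — -hub when the last vowel of the stem is a high vowel (*guri*, *etku*, *nu*); -e when the last vowel of the stem is a non-high vowel (*bue*, *jala*).
The last vowel of *nobri* is /i/, which is a high vowel, so the suffix is -hub, giving *nobrihub*.

nobrihub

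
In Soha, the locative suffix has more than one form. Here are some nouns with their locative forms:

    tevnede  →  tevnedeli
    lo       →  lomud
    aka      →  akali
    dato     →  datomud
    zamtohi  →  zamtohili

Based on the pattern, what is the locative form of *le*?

leli

The alternation tracks the last vowel of the stem — -mud when the last vowel of the stem is a rounded vowel (*lo*, *dato*); -li when the last vowel of the stem is an unrounded vowel (*tevnede*, *aka*, *zamtohi*).
The last vowel of *le* is /e/, which is an unrounded vowel, so the suffix is -li, giving *leli*.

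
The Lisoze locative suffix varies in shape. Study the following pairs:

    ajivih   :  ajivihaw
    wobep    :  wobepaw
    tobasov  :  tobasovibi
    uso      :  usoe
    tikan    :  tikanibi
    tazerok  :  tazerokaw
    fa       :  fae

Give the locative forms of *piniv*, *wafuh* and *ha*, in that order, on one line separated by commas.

The pattern is voicing of the final sound: -aw when the stem ends in a voiceless consonant (*ajivih*, *wobep*, *tazerok*); -ibi when the stem ends in a voiced consonant (*tobasov*, *tikan*); -e when the stem ends in a vowel (*uso*, *fa*).
*piniv*: final sound = /v/, a voiced consonant → -ibi → *pinivibi*.
*wafuh*: final sound = /h/, a voiceless consonant → -aw → *wafuhaw*.
The final sound of *ha* is /a/, which is a vowel, so the suffix is -e, giving *hae*.

pinivibi, wafuhaw, hae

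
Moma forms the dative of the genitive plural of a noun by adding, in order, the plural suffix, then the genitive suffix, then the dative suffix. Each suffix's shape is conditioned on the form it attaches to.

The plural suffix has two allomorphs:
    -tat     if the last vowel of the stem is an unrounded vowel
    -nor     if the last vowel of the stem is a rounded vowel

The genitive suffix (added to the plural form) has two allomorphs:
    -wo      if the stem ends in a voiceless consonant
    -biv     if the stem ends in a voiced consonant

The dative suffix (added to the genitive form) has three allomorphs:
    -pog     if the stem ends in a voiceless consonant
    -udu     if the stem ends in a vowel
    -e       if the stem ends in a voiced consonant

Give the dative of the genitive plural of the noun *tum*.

tumnorbive

The last vowel of *tum* is /u/, which is a rounded vowel, so the plural suffix is -nor, giving *tumnor*.
The plural form *tumnor* — final consonant /r/ (voiced) → -biv → *tumnorbiv*.
The genitive form *tumnorbiv*: final sound = /v/, a voiced consonant → -e → *tumnorbive*.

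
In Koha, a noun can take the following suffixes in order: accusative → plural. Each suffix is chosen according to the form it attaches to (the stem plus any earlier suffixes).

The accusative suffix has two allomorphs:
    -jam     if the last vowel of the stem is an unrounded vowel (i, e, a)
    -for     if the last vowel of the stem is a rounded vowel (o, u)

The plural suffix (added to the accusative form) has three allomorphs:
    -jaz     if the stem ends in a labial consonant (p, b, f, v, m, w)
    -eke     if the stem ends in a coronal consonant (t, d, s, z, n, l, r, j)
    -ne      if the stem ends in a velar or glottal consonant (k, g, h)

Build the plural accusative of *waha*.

The last vowel of *waha* is /a/, which is an unrounded vowel, so the accusative suffix is -jam, giving *wahajam*.
The accusative form *wahajam*: final consonant = /m/, labial → -jaz → *wahajamjaz*.

wahajamjaz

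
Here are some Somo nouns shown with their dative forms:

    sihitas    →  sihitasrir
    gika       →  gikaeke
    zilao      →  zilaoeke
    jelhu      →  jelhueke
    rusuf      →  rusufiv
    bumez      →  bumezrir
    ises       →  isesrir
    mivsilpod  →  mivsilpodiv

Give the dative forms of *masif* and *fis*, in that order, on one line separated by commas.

Looking at the final sound of each stem: -rir when the stem ends in a sibilant (*sihitas*, *bumez*, *ises*); -iv when the stem ends in a non-sibilant consonant (*rusuf*, *mivsilpod*); -eke when the stem ends in a vowel (*gika*, *zilao*, *jelhu*).
Since the final sound of *masif* is /f/ (a non-sibilant consonant), it takes -iv, giving *masifiv*.
*fis*: final sound = /s/, a sibilant → -rir → *fisrir*.

masifiv, fisrir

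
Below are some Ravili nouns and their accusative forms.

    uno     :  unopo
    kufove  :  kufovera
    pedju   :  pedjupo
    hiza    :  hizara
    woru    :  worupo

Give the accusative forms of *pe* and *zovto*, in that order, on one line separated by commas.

The suffix is conditioned by the last vowel: -po when the last vowel of the stem is a rounded vowel (*uno*, *pedju*, *woru*); -ra when the last vowel of the stem is an unrounded vowel (*kufove*, *hiza*).
The last vowel of *pe* is /e/, which is an unrounded vowel, so the suffix is -ra, giving *pera*.
Since the last vowel of *zovto* is /o/ (a rounded vowel), it takes -po, giving *zovtopo*.

pera, zovtopo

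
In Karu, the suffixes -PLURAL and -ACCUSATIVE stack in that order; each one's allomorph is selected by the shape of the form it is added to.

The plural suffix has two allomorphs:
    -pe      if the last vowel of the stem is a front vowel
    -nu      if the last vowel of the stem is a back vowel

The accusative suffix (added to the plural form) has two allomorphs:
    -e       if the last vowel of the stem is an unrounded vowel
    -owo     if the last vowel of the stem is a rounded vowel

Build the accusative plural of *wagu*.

*wagu* — last vowel /u/ (a back vowel) → -nu → *wagunu*.
Since the last vowel of the plural form *wagunu* is /u/ (a rounded vowel), it takes -owo, giving *wagunuowo*.

wagunuowo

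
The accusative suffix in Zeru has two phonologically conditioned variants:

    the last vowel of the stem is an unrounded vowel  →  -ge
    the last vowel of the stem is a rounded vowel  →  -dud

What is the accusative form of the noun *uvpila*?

Since the last vowel of *uvpila* is /a/ (an unrounded vowel), it takes -ge, giving *uvpilage*.

uvpilage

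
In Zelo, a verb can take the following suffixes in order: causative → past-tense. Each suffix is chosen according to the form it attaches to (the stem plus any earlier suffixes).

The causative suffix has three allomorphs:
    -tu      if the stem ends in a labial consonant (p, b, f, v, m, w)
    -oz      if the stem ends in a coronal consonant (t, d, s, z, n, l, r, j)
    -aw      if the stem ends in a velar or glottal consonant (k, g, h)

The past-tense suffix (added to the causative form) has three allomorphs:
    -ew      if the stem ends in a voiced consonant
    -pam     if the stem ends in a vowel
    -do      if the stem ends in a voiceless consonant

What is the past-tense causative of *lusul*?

lusulozew

Since the final consonant of *lusul* is /l/ (coronal), it takes -oz, giving *lusuloz*.
The causative form *lusuloz* — final sound /z/ (a voiced consonant) → -ew → *lusulozew*.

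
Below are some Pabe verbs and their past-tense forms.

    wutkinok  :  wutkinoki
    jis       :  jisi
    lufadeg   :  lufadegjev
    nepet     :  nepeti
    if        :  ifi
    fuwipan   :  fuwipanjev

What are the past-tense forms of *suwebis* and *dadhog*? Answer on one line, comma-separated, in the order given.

suwebisi, dadhogjev

Looking at the final consonant of each stem: -i when the stem ends in a voiceless consonant (*wutkinok*, *jis*, *nepet*, *if*); -jev when the stem ends in a voiced consonant (*lufadeg*, *fuwipan*).
Since the final consonant of *suwebis* is /s/ (voiceless), it takes -i, giving *suwebisi*.
*dadhog*: final consonant = /g/, voiced → -jev → *dadhogjev*.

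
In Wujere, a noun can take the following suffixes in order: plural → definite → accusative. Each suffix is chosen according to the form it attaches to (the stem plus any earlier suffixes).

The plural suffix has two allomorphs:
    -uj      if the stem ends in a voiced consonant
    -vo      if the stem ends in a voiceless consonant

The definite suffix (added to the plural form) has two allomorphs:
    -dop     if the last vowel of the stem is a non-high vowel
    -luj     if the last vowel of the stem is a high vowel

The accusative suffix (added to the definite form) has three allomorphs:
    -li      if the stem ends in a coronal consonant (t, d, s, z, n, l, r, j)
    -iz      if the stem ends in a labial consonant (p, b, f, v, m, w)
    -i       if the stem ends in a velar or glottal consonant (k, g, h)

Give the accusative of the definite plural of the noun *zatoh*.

zatohvodopiz

*zatoh* — final consonant /h/ (voiceless) → -vo → *zatohvo*.
Since the last vowel of the plural form *zatohvo* is /o/ (a non-high vowel), it takes -dop, giving *zatohvodop*.
Since the final consonant of the definite form *zatohvodop* is /p/ (labial), it takes -iz, giving *zatohvodopiz*.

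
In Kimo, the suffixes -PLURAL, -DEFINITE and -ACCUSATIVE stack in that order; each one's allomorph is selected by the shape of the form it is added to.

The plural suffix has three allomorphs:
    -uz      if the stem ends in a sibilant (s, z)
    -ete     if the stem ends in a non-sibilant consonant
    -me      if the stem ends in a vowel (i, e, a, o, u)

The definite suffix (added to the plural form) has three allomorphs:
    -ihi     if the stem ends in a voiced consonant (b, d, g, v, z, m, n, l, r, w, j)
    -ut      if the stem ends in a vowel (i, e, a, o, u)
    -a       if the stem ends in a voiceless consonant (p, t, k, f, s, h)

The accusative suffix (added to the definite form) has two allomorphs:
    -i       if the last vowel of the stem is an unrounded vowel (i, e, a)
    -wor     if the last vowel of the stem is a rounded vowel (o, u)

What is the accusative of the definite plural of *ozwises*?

ozwisesuzihii

*ozwises* — final sound /s/ (a sibilant) → -uz → *ozwisesuz*.
The final sound of the plural form *ozwisesuz* is /z/, which is a voiced consonant, so the definite suffix is -ihi, giving *ozwisesuzihi*.
The definite form *ozwisesuzihi*: last vowel = /i/, an unrounded vowel → -i → *ozwisesuzihii*.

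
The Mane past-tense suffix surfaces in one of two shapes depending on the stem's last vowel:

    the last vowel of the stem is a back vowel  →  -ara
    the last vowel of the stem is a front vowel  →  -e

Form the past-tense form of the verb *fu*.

fuara

Since the last vowel of *fu* is /u/ (a back vowel), it takes -ara, giving *fuara*.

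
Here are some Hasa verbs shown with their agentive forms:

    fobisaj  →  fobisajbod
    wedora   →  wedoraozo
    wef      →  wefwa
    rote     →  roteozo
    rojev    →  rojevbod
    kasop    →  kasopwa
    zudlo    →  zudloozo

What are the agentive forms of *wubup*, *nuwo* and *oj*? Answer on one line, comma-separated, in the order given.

The suffix is conditioned by the final sound: -wa when the stem ends in a voiceless consonant (*wef*, *kasop*); -bod when the stem ends in a voiced consonant (*fobisaj*, *rojev*); -ozo when the stem ends in a vowel (*wedora*, *rote*, *zudlo*).
*wubup* — final sound /p/ (a voiceless consonant) → -wa → *wubupwa*.
Since the final sound of *nuwo* is /o/ (a vowel), it takes -ozo, giving *nuwoozo*.
*oj*: final sound = /j/, a voiced consonant → -bod → *ojbod*.

wubupwa, nuwoozo, ojbod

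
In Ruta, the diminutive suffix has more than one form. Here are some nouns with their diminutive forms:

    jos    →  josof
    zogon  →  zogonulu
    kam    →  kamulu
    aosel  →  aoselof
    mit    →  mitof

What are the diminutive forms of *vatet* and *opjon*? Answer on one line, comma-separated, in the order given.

The pattern is nasality of the final consonant: -ulu when the stem ends in a nasal (*zogon*, *kam*); -of when the stem ends in a non-nasal consonant (*jos*, *aosel*, *mit*).
*vatet*: final consonant = /t/, non-nasal → -of → *vatetof*.
*opjon* — final consonant /n/ (a nasal) → -ulu → *opjonulu*.

vatetof, opjonulu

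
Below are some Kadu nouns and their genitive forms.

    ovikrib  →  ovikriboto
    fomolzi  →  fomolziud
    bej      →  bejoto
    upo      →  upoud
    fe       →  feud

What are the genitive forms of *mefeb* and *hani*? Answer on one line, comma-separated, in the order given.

The suffix is conditioned by the final sound: -oto when the stem ends in a consonant (*ovikrib*, *bej*); -ud when the stem ends in a vowel (*fomolzi*, *upo*, *fe*).
Since the final sound of *mefeb* is /b/ (a consonant), it takes -oto, giving *mefeboto*.
The final sound of *hani* is /i/, which is a vowel, so the suffix is -ud, giving *haniud*.

mefeboto, haniud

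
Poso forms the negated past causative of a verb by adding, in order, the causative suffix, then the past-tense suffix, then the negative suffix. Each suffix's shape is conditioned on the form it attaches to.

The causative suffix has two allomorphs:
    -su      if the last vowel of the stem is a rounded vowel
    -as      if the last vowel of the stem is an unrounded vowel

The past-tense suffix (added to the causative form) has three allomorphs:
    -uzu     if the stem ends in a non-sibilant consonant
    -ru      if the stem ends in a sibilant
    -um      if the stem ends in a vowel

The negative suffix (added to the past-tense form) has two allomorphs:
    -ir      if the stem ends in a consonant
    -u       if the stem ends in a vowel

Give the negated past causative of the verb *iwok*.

Since the last vowel of *iwok* is /o/ (a rounded vowel), it takes -su, giving *iwoksu*.
The causative form *iwoksu* — final sound /u/ (a vowel) → -um → *iwoksuum*.
The past-tense form *iwoksuum*: final sound = /m/, a consonant → -ir → *iwoksuumir*.

iwoksuumir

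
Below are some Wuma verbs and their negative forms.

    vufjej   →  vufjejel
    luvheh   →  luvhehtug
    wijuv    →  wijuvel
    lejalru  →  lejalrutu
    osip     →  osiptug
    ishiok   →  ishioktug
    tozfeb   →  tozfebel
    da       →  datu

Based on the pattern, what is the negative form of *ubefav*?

ubefavel

Looking at the final sound of each stem: -tug when the stem ends in a voiceless consonant (*luvheh*, *osip*, *ishiok*); -el when the stem ends in a voiced consonant (*vufjej*, *wijuv*, *tozfeb*); -tu when the stem ends in a vowel (*lejalru*, *da*).
*ubefav*: final sound = /v/, a voiced consonant → -el → *ubefavel*.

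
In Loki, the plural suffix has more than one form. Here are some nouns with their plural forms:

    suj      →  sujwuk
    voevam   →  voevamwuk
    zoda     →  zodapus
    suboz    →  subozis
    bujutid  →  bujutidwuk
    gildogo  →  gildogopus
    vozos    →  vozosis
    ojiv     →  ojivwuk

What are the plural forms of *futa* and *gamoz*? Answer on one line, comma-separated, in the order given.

Looking at the final sound of each stem: -is when the stem ends in a sibilant (*suboz*, *vozos*); -wuk when the stem ends in a non-sibilant consonant (*suj*, *voevam*, *bujutid*, *ojiv*); -pus when the stem ends in a vowel (*zoda*, *gildogo*).
*futa* — final sound /a/ (a vowel) → -pus → *futapus*.
*gamoz*: final sound = /z/, a sibilant → -is → *gamozis*.

futapus, gamozis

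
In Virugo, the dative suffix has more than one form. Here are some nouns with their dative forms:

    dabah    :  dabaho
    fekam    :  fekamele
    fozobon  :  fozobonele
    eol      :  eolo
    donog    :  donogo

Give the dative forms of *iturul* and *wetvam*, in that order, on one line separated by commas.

iturulo, wetvamele

Looking at the final consonant of each stem: -ele when the stem ends in a nasal (*fekam*, *fozobon*); -o when the stem ends in a non-nasal consonant (*dabah*, *eol*, *donog*).
Since the final consonant of *iturul* is /l/ (non-nasal), it takes -o, giving *iturulo*.
The final consonant of *wetvam* is /m/, which is a nasal, so the suffix is -ele, giving *wetvamele*.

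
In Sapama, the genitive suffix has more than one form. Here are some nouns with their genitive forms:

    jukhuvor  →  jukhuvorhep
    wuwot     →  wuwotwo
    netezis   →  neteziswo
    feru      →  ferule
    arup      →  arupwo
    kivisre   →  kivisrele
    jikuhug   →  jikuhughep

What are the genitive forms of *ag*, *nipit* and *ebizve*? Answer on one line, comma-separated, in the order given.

aghep, nipitwo, ebizvele

The pattern is voicing of the final sound: -wo when the stem ends in a voiceless consonant (*wuwot*, *netezis*, *arup*); -hep when the stem ends in a voiced consonant (*jukhuvor*, *jikuhug*); -le when the stem ends in a vowel (*feru*, *kivisre*).
Since the final sound of *ag* is /g/ (a voiced consonant), it takes -hep, giving *aghep*.
The final sound of *nipit* is /t/, which is a voiceless consonant, so the suffix is -wo, giving *nipitwo*.
*ebizve*: final sound = /e/, a vowel → -le → *ebizvele*.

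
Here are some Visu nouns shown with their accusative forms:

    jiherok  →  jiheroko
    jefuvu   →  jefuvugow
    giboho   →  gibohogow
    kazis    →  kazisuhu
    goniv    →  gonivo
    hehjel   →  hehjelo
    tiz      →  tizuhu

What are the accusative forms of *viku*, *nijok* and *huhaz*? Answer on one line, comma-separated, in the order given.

The pattern is sibilance of the final sound: -uhu when the stem ends in a sibilant (*kazis*, *tiz*); -o when the stem ends in a non-sibilant consonant (*jiherok*, *goniv*, *hehjel*); -gow when the stem ends in a vowel (*jefuvu*, *giboho*).
Since the final sound of *viku* is /u/ (a vowel), it takes -gow, giving *vikugow*.
Since the final sound of *nijok* is /k/ (a non-sibilant consonant), it takes -o, giving *nijoko*.
*huhaz*: final sound = /z/, a sibilant → -uhu → *huhazuhu*.

vikugow, nijoko, huhazuhu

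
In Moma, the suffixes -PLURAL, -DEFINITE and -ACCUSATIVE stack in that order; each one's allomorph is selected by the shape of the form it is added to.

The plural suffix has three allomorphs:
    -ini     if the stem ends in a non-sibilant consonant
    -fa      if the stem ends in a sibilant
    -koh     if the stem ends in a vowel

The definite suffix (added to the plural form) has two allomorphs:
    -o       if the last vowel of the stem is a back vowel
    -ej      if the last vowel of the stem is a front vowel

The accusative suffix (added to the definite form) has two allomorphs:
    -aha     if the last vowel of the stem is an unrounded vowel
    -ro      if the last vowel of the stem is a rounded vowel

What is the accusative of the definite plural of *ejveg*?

ejveginiejaha

*ejveg* — final sound /g/ (a non-sibilant consonant) → -ini → *ejvegini*.
The plural form *ejvegini*: last vowel = /i/, a front vowel → -ej → *ejveginiej*.
The definite form *ejveginiej* — last vowel /e/ (an unrounded vowel) → -aha → *ejveginiejaha*.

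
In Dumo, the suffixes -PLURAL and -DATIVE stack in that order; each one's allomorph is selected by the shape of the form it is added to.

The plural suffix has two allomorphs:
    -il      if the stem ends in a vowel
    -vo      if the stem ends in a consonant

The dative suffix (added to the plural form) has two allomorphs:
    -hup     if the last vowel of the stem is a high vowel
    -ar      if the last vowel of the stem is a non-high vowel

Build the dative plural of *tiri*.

tiriilhup

The final sound of *tiri* is /i/, which is a vowel, so the plural suffix is -il, giving *tiriil*.
The plural form *tiriil*: last vowel = /i/, a high vowel → -hup → *tiriilhup*.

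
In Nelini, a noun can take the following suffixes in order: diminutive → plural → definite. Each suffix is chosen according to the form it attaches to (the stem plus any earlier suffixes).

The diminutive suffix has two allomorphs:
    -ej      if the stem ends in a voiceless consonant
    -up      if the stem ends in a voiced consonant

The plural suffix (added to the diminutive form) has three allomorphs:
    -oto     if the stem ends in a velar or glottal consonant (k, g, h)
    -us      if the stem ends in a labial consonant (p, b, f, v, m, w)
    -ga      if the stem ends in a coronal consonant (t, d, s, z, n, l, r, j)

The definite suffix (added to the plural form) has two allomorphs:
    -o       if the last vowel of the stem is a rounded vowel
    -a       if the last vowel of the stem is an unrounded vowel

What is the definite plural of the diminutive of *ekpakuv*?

ekpakuvupuso

The final consonant of *ekpakuv* is /v/, which is voiced, so the diminutive suffix is -up, giving *ekpakuvup*.
The final consonant of the diminutive form *ekpakuvup* is /p/, which is labial, so the plural suffix is -us, giving *ekpakuvupus*.
The plural form *ekpakuvupus* — last vowel /u/ (a rounded vowel) → -o → *ekpakuvupuso*.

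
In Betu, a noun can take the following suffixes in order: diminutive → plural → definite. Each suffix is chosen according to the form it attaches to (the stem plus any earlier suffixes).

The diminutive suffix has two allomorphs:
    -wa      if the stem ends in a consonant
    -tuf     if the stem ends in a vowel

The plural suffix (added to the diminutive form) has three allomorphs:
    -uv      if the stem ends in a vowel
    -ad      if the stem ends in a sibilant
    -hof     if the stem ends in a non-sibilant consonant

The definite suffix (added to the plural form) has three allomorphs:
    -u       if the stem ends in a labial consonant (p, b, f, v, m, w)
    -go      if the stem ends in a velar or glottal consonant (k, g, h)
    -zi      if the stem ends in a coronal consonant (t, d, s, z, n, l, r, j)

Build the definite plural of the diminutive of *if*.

ifwauvu

*if* — final sound /f/ (a consonant) → -wa → *ifwa*.
Since the final sound of the diminutive form *ifwa* is /a/ (a vowel), it takes -uv, giving *ifwauv*.
The final consonant of the plural form *ifwauv* is /v/, which is labial, so the definite suffix is -u, giving *ifwauvu*.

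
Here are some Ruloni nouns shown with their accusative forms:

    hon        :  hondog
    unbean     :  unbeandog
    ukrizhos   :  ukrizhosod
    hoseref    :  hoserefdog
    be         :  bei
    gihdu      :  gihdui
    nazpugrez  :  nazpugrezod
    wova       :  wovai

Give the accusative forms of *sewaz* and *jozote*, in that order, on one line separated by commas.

sewazod, jozotei

The alternation tracks the final sound of the stem — -od when the stem ends in a sibilant (*ukrizhos*, *nazpugrez*); -dog when the stem ends in a non-sibilant consonant (*hon*, *unbean*, *hoseref*); -i when the stem ends in a vowel (*be*, *gihdu*, *wova*).
*sewaz*: final sound = /z/, a sibilant → -od → *sewazod*.
The final sound of *jozote* is /e/, which is a vowel, so the suffix is -i, giving *jozotei*.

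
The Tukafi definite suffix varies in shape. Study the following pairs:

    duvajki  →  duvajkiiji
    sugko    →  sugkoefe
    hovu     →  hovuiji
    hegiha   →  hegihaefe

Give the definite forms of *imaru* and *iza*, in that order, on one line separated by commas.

The suffix is conditioned by the last vowel: -iji when the last vowel of the stem is a high vowel (*duvajki*, *hovu*); -efe when the last vowel of the stem is a non-high vowel (*sugko*, *hegiha*).
*imaru*: last vowel = /u/, a high vowel → -iji → *imaruiji*.
The last vowel of *iza* is /a/, which is a non-high vowel, so the suffix is -efe, giving *izaefe*.

imaruiji, izaefe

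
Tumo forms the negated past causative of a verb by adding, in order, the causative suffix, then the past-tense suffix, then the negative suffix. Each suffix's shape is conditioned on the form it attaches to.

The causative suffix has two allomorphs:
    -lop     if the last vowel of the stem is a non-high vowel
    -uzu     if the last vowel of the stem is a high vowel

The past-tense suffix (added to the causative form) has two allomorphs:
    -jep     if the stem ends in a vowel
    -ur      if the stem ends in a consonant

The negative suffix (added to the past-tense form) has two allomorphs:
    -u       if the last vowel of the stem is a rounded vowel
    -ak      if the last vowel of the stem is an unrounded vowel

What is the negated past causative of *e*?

elopuru

*e* — last vowel /e/ (a non-high vowel) → -lop → *elop*.
The causative form *elop* — final sound /p/ (a consonant) → -ur → *elopur*.
Since the last vowel of the past-tense form *elopur* is /u/ (a rounded vowel), it takes -u, giving *elopuru*.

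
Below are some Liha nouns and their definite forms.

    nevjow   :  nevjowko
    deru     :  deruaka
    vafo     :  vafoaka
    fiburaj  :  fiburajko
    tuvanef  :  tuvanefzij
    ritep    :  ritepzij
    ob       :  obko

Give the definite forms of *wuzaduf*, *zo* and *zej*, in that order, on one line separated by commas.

wuzadufzij, zoaka, zejko

The alternation tracks the final sound of the stem — -zij when the stem ends in a voiceless consonant (*tuvanef*, *ritep*); -ko when the stem ends in a voiced consonant (*nevjow*, *fiburaj*, *ob*); -aka when the stem ends in a vowel (*deru*, *vafo*).
*wuzaduf*: final sound = /f/, a voiceless consonant → -zij → *wuzadufzij*.
*zo*: final sound = /o/, a vowel → -aka → *zoaka*.
Since the final sound of *zej* is /j/ (a voiced consonant), it takes -ko, giving *zejko*.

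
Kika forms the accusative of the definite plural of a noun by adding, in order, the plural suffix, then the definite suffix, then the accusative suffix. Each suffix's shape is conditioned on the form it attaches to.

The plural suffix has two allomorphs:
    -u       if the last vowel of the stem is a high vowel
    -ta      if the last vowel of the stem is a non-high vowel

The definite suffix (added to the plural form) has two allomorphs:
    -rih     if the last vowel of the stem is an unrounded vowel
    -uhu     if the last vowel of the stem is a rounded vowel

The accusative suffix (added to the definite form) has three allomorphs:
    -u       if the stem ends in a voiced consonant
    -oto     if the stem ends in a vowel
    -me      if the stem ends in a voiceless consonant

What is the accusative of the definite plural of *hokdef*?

Since the last vowel of *hokdef* is /e/ (a non-high vowel), it takes -ta, giving *hokdefta*.
The plural form *hokdefta* — last vowel /a/ (an unrounded vowel) → -rih → *hokdeftarih*.
The definite form *hokdeftarih*: final sound = /h/, a voiceless consonant → -me → *hokdeftarihme*.

hokdeftarihme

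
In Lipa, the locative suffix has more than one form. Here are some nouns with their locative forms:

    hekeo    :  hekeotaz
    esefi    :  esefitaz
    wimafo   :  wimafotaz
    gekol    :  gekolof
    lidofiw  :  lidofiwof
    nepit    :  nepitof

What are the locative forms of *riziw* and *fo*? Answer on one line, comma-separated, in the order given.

The pattern is consonant vs. vowel: -of when the stem ends in a consonant (*gekol*, *lidofiw*, *nepit*); -taz when the stem ends in a vowel (*hekeo*, *esefi*, *wimafo*).
The final sound of *riziw* is /w/, which is a consonant, so the suffix is -of, giving *riziwof*.
Since the final sound of *fo* is /o/ (a vowel), it takes -taz, giving *fotaz*.

riziwof, fotaz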